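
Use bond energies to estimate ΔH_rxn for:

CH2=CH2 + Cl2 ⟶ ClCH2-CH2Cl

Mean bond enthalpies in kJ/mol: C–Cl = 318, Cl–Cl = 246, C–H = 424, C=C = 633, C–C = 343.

ΔH ≈ −100 kJ

Bonds broken (reactants):
  C–H: 4 × 424 = 1696
  C=C: 1 × 633 = 633
  Cl–Cl: 1 × 246 = 246
  Σ(broken) = 2575 kJ
Bonds formed (products):
  C–C: 1 × 343 = 343
  C–Cl: 2 × 318 = 636
  C–H: 4 × 424 = 1696
  Σ(formed) = 2675 kJ
ΔH = Σ(broken) − Σ(formed) = 2575 − 2675 = −100 kJ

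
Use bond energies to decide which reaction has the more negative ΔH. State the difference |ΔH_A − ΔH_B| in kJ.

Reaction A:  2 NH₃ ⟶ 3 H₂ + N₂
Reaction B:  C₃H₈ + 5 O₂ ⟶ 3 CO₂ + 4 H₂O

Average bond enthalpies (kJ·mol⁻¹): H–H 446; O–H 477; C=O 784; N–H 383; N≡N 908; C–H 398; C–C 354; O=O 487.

Reaction B, by 2245 kJ

Reaction A:
  Bonds broken (reactants):
    N–H: 6 × 383 = 2298
    Σ(broken) = 2298 kJ
  Bonds formed (products):
    H–H: 3 × 446 = 1338
    N≡N: 1 × 908 = 908
    Σ(formed) = 2246 kJ
  ΔH_A = 2298 − 2246 = +52 kJ
Reaction B:
  Bonds broken (reactants):
    C–C: 2 × 354 = 708
    C–H: 8 × 398 = 3184
    O=O: 5 × 487 = 2435
    Σ(broken) = 6327 kJ
  Bonds formed (products):
    C=O: 6 × 784 = 4704
    O–H: 8 × 477 = 3816
    Σ(formed) = 8520 kJ
  ΔH_B = 6327 − 8520 = −2193 kJ
ΔH_A − ΔH_B = +2245 kJ, so reaction B has the more negative ΔH; |ΔH_A − ΔH_B| = 2245 kJ.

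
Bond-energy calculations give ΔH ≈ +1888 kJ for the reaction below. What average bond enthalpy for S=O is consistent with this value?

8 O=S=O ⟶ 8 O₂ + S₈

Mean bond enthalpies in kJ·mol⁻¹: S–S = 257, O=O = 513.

Let D be the S=O bond energy.
Σ(broken) = 16×D = 16D
Σ(formed) = 8×513 + 8×257 = 6160
ΔH = Σ(broken) − Σ(formed) = (16D) − (6160) = −6160 + 16D
Setting this equal to +1888 kJ gives 16D = 8048, so D = 503 kJ/mol.

D(S=O) ≈ 503 kJ/mol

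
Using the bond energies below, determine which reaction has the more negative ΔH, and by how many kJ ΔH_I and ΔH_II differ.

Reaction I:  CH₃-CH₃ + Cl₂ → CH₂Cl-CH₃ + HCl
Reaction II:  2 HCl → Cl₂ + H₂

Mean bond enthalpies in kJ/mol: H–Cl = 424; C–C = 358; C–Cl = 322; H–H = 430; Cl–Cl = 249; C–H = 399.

Reaction I:
  Bonds broken (reactants):
    C–C: 1 × 358 = 358
    C–H: 6 × 399 = 2394
    Cl–Cl: 1 × 249 = 249
    Σ(broken) = 3001 kJ
  Bonds formed (products):
    C–C: 1 × 358 = 358
    C–Cl: 1 × 322 = 322
    C–H: 5 × 399 = 1995
    H–Cl: 1 × 424 = 424
    Σ(formed) = 3099 kJ
  ΔH_I = 3001 − 3099 = −98 kJ
Reaction II:
  Bonds broken (reactants):
    H–Cl: 2 × 424 = 848
    Σ(broken) = 848 kJ
  Bonds formed (products):
    Cl–Cl: 1 × 249 = 249
    H–H: 1 × 430 = 430
    Σ(formed) = 679 kJ
  ΔH_II = 848 − 679 = +169 kJ
ΔH_I − ΔH_II = −267 kJ, so reaction I has the more negative ΔH; |ΔH_I − ΔH_II| = 267 kJ.

Reaction I, by 267 kJ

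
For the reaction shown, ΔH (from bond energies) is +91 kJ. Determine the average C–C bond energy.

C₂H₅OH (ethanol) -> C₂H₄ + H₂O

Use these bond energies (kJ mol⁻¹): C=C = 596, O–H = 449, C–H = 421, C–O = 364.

D(C–C) ≈ 351 kJ/mol

Let D be the C–C bond energy.
Σ(broken) = 1×D + 5×421 + 1×364 + 1×449 = 2918 + D
Σ(formed) = 4×421 + 1×596 + 2×449 = 3178
ΔH = Σ(broken) − Σ(formed) = (2918 + D) − (3178) = −260 + D
Setting this equal to +91 kJ gives D = 351 kJ/mol.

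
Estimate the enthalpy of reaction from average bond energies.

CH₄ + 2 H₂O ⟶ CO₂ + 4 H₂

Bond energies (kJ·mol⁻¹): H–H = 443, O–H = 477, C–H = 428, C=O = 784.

Bonds broken (reactants):
  C–H: 4 × 428 = 1712
  O–H: 4 × 477 = 1908
  Σ(broken) = 3620 kJ
Bonds formed (products):
  C=O: 2 × 784 = 1568
  H–H: 4 × 443 = 1772
  Σ(formed) = 3340 kJ
ΔH = Σ(broken) − Σ(formed) = 3620 − 3340 = +280 kJ

ΔH ≈ +280 kJ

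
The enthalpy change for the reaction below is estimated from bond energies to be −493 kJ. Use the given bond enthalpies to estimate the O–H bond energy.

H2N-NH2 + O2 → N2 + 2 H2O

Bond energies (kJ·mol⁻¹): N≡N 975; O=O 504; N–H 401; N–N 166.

Let D be the O–H bond energy.
Σ(broken) = 4×401 + 1×166 + 1×504 = 2274
Σ(formed) = 1×975 + 4×D = 975 + 4D
ΔH = Σ(broken) − Σ(formed) = (2274) − (975 + 4D) = +1299 − 4D
Setting this equal to −493 kJ gives 4D = 1792, so D = 448 kJ/mol.

D(O–H) ≈ 448 kJ/mol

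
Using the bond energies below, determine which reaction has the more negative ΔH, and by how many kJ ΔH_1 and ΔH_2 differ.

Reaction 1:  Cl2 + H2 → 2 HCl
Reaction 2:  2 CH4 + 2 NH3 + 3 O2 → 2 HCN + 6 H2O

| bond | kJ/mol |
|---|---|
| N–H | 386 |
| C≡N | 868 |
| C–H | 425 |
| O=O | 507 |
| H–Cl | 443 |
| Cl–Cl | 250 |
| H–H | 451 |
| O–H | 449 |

Reaction 2, by 552 kJ

Reaction 1:
  Bonds broken (reactants):
    Cl–Cl: 1 × 250 = 250
    H–H: 1 × 451 = 451
    Σ(broken) = 701 kJ
  Bonds formed (products):
    H–Cl: 2 × 443 = 886
    Σ(formed) = 886 kJ
  ΔH_1 = 701 − 886 = −185 kJ
Reaction 2:
  Bonds broken (reactants):
    C–H: 8 × 425 = 3400
    N–H: 6 × 386 = 2316
    O=O: 3 × 507 = 1521
    Σ(broken) = 7237 kJ
  Bonds formed (products):
    C≡N: 2 × 868 = 1736
    C–H: 2 × 425 = 850
    O–H: 12 × 449 = 5388
    Σ(formed) = 7974 kJ
  ΔH_2 = 7237 − 7974 = −737 kJ
ΔH_1 − ΔH_2 = +552 kJ, so reaction 2 has the more negative ΔH; |ΔH_1 − ΔH_2| = 552 kJ.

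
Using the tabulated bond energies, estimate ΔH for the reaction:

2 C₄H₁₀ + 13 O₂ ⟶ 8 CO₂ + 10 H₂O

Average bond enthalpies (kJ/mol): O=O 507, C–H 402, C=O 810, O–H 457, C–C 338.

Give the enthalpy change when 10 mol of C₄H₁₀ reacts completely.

Bonds broken (reactants):
  C–C: 6 × 338 = 2028
  C–H: 20 × 402 = 8040
  O=O: 13 × 507 = 6591
  Σ(broken) = 16659 kJ
Bonds formed (products):
  C=O: 16 × 810 = 12960
  O–H: 20 × 457 = 9140
  Σ(formed) = 22100 kJ
ΔH = Σ(broken) − Σ(formed) = 16659 − 22100 = −5441 kJ
For 5× the reaction as written: 5 × (−5441) = −27205 kJ

ΔH = −27205 kJ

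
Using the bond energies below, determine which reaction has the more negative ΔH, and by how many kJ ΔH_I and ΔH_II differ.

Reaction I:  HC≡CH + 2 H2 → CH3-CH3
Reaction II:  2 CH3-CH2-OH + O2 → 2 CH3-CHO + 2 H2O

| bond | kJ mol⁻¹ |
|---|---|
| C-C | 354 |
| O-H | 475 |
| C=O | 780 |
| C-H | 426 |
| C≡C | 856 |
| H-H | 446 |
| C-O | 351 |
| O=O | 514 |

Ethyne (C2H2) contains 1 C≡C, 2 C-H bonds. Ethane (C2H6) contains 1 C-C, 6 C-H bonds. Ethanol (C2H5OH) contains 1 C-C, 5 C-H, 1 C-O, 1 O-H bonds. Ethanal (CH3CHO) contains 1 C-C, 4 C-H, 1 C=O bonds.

Reaction II, by 132 kJ

Reaction I:
  Bonds broken (reactants):
    C≡C: 1 × 856 = 856
    C-H: 2 × 426 = 852
    H-H: 2 × 446 = 892
    Σ(broken) = 2600 kJ
  Bonds formed (products):
    C-C: 1 × 354 = 354
    C-H: 6 × 426 = 2556
    Σ(formed) = 2910 kJ
  ΔH_I = 2600 − 2910 = −310 kJ
Reaction II:
  Bonds broken (reactants):
    C-C: 2 × 354 = 708
    C-H: 10 × 426 = 4260
    C-O: 2 × 351 = 702
    O-H: 2 × 475 = 950
    O=O: 1 × 514 = 514
    Σ(broken) = 7134 kJ
  Bonds formed (products):
    C-C: 2 × 354 = 708
    C-H: 8 × 426 = 3408
    C=O: 2 × 780 = 1560
    O-H: 4 × 475 = 1900
    Σ(formed) = 7576 kJ
  ΔH_II = 7134 − 7576 = −442 kJ
ΔH_I − ΔH_II = +132 kJ, so reaction II has the more negative ΔH; |ΔH_I − ΔH_II| = 132 kJ.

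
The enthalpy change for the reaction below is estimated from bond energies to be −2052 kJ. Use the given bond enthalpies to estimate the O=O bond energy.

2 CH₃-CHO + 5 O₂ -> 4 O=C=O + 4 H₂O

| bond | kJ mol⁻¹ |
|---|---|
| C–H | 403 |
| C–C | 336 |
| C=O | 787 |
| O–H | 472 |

D(O=O) ≈ 510 kJ/mol

Let D be the O=O bond energy.
Σ(broken) = 2×336 + 8×403 + 2×787 + 5×D = 5470 + 5D
Σ(formed) = 8×787 + 8×472 = 10072
ΔH = Σ(broken) − Σ(formed) = (5470 + 5D) − (10072) = −4602 + 5D
Setting this equal to −2052 kJ gives 5D = 2550, so D = 510 kJ/mol.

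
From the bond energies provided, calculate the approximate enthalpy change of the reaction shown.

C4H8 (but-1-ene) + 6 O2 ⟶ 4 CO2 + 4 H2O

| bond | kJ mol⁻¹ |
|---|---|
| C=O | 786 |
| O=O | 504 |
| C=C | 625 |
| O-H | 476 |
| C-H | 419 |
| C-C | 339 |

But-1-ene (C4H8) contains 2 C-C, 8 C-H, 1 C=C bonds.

Bonds broken (reactants):
  C-C: 2 × 339 = 678
  C-H: 8 × 419 = 3352
  C=C: 1 × 625 = 625
  O=O: 6 × 504 = 3024
  Σ(broken) = 7679 kJ
Bonds formed (products):
  C=O: 8 × 786 = 6288
  O-H: 8 × 476 = 3808
  Σ(formed) = 10096 kJ
ΔH = Σ(broken) − Σ(formed) = 7679 − 10096 = −2417 kJ

ΔH ≈ −2417 kJ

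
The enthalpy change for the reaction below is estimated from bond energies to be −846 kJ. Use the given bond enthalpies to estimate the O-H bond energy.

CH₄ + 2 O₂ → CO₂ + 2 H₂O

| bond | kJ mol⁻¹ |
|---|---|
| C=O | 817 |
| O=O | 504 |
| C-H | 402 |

D(O-H) ≈ 457 kJ/mol

Let D be the O-H bond energy.
Σ(broken) = 4×402 + 2×504 = 2616
Σ(formed) = 2×817 + 4×D = 1634 + 4D
ΔH = Σ(broken) − Σ(formed) = (2616) − (1634 + 4D) = +982 − 4D
Setting this equal to −846 kJ gives 4D = 1828, so D = 457 kJ/mol.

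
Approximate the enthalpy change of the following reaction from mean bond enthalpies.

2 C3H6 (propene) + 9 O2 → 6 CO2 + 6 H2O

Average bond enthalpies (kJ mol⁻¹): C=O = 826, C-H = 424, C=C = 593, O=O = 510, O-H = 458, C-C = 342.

Bonds broken (reactants):
  C-C: 2 × 342 = 684
  C-H: 12 × 424 = 5088
  C=C: 2 × 593 = 1186
  O=O: 9 × 510 = 4590
  Σ(broken) = 11548 kJ
Bonds formed (products):
  C=O: 12 × 826 = 9912
  O-H: 12 × 458 = 5496
  Σ(formed) = 15408 kJ
ΔH = Σ(broken) − Σ(formed) = 11548 − 15408 = −3860 kJ

ΔH ≈ −3860 kJ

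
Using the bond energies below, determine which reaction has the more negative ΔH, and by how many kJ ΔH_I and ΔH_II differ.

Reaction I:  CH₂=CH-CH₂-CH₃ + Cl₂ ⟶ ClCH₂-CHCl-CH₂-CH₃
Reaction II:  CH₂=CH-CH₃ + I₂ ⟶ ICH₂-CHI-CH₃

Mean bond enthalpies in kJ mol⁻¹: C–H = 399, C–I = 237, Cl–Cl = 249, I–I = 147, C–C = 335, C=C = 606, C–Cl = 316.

Reaction I, by 56 kJ

Reaction I:
  Bonds broken (reactants):
    C–C: 2 × 335 = 670
    C–H: 8 × 399 = 3192
    C=C: 1 × 606 = 606
    Cl–Cl: 1 × 249 = 249
    Σ(broken) = 4717 kJ
  Bonds formed (products):
    C–C: 3 × 335 = 1005
    C–Cl: 2 × 316 = 632
    C–H: 8 × 399 = 3192
    Σ(formed) = 4829 kJ
  ΔH_I = 4717 − 4829 = −112 kJ
Reaction II:
  Bonds broken (reactants):
    C–C: 1 × 335 = 335
    C–H: 6 × 399 = 2394
    C=C: 1 × 606 = 606
    I–I: 1 × 147 = 147
    Σ(broken) = 3482 kJ
  Bonds formed (products):
    C–C: 2 × 335 = 670
    C–H: 6 × 399 = 2394
    C–I: 2 × 237 = 474
    Σ(formed) = 3538 kJ
  ΔH_II = 3482 − 3538 = −56 kJ
ΔH_I − ΔH_II = −56 kJ, so reaction I has the more negative ΔH; |ΔH_I − ΔH_II| = 56 kJ.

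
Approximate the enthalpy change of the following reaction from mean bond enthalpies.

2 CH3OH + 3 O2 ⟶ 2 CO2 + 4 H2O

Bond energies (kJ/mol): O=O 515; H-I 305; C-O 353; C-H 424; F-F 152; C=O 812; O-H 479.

Bonds broken (reactants):
  C-H: 6 × 424 = 2544
  C-O: 2 × 353 = 706
  O-H: 2 × 479 = 958
  O=O: 3 × 515 = 1545
  Σ(broken) = 5753 kJ
Bonds formed (products):
  C=O: 4 × 812 = 3248
  O-H: 8 × 479 = 3832
  Σ(formed) = 7080 kJ
ΔH = Σ(broken) − Σ(formed) = 5753 − 7080 = −1327 kJ

ΔH ≈ −1327 kJ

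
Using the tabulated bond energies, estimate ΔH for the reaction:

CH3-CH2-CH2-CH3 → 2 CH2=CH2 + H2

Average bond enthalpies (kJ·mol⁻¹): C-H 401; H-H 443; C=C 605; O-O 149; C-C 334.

Bonds broken (reactants):
  C-C: 3 × 334 = 1002
  C-H: 10 × 401 = 4010
  Σ(broken) = 5012 kJ
Bonds formed (products):
  C-H: 8 × 401 = 3208
  C=C: 2 × 605 = 1210
  H-H: 1 × 443 = 443
  Σ(formed) = 4861 kJ
ΔH = Σ(broken) − Σ(formed) = 5012 − 4861 = +151 kJ

ΔH ≈ +151 kJ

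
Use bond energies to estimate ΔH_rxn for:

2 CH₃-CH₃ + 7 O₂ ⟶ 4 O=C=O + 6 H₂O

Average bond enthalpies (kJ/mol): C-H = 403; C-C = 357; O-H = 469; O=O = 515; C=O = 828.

Bonds broken (reactants):
  C-C: 2 × 357 = 714
  C-H: 12 × 403 = 4836
  O=O: 7 × 515 = 3605
  Σ(broken) = 9155 kJ
Bonds formed (products):
  C=O: 8 × 828 = 6624
  O-H: 12 × 469 = 5628
  Σ(formed) = 12252 kJ
ΔH = Σ(broken) − Σ(formed) = 9155 − 12252 = −3097 kJ

ΔH ≈ −3097 kJ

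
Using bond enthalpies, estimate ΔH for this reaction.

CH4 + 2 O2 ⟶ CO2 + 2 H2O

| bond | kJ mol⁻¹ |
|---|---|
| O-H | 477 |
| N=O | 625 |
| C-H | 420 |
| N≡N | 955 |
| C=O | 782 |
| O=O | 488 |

Bonds broken (reactants):
  C-H: 4 × 420 = 1680
  O=O: 2 × 488 = 976
  Σ(broken) = 2656 kJ
Bonds formed (products):
  C=O: 2 × 782 = 1564
  O-H: 4 × 477 = 1908
  Σ(formed) = 3472 kJ
ΔH = Σ(broken) − Σ(formed) = 2656 − 3472 = −816 kJ

ΔH ≈ −816 kJ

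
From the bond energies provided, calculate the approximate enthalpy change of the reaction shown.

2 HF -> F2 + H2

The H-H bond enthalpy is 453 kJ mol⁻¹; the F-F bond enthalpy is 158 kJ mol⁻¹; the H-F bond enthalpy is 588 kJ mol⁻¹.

ΔH ≈ +565 kJ

Bonds broken (reactants):
  H-F: 2 × 588 = 1176
  Σ(broken) = 1176 kJ
Bonds formed (products):
  F-F: 1 × 158 = 158
  H-H: 1 × 453 = 453
  Σ(formed) = 611 kJ
ΔH = Σ(broken) − Σ(formed) = 1176 − 611 = +565 kJ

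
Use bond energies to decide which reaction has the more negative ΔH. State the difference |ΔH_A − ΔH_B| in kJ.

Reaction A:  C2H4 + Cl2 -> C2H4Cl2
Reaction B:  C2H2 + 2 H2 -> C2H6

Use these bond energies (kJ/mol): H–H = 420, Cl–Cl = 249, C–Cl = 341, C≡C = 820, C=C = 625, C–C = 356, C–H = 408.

Reaction A:
  Bonds broken (reactants):
    C–H: 4 × 408 = 1632
    C=C: 1 × 625 = 625
    Cl–Cl: 1 × 249 = 249
    Σ(broken) = 2506 kJ
  Bonds formed (products):
    C–C: 1 × 356 = 356
    C–Cl: 2 × 341 = 682
    C–H: 4 × 408 = 1632
    Σ(formed) = 2670 kJ
  ΔH_A = 2506 − 2670 = −164 kJ
Reaction B:
  Bonds broken (reactants):
    C≡C: 1 × 820 = 820
    C–H: 2 × 408 = 816
    H–H: 2 × 420 = 840
    Σ(broken) = 2476 kJ
  Bonds formed (products):
    C–C: 1 × 356 = 356
    C–H: 6 × 408 = 2448
    Σ(formed) = 2804 kJ
  ΔH_B = 2476 − 2804 = −328 kJ
ΔH_A − ΔH_B = +164 kJ, so reaction B has the more negative ΔH; |ΔH_A − ΔH_B| = 164 kJ.

Reaction B, by 164 kJ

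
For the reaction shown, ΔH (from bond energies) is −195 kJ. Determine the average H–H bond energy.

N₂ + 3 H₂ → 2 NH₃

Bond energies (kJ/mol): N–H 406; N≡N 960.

Let D be the H–H bond energy.
Σ(broken) = 3×D + 1×960 = 960 + 3D
Σ(formed) = 6×406 = 2436
ΔH = Σ(broken) − Σ(formed) = (960 + 3D) − (2436) = −1476 + 3D
Setting this equal to −195 kJ gives 3D = 1281, so D = 427 kJ/mol.

D(H–H) ≈ 427 kJ/mol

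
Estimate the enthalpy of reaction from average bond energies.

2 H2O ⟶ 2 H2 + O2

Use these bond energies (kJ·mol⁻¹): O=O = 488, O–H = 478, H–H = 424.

ΔH ≈ +576 kJ

Bonds broken (reactants):
  O–H: 4 × 478 = 1912
  Σ(broken) = 1912 kJ
Bonds formed (products):
  H–H: 2 × 424 = 848
  O=O: 1 × 488 = 488
  Σ(formed) = 1336 kJ
ΔH = Σ(broken) − Σ(formed) = 1912 − 1336 = +576 kJ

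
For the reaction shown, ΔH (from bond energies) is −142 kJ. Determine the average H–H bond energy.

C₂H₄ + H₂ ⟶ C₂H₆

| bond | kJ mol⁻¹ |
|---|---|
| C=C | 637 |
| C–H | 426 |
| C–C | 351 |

Let D be the H–H bond energy.
Σ(broken) = 4×426 + 1×637 + 1×D = 2341 + D
Σ(formed) = 1×351 + 6×426 = 2907
ΔH = Σ(broken) − Σ(formed) = (2341 + D) − (2907) = −566 + D
Setting this equal to −142 kJ gives D = 424 kJ/mol.

D(H–H) ≈ 424 kJ/mol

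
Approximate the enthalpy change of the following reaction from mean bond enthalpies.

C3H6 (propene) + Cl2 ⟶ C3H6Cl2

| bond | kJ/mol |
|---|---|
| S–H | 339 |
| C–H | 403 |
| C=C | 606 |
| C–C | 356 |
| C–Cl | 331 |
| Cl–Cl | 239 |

ΔH ≈ −173 kJ

Bonds broken (reactants):
  C–C: 1 × 356 = 356
  C–H: 6 × 403 = 2418
  C=C: 1 × 606 = 606
  Cl–Cl: 1 × 239 = 239
  Σ(broken) = 3619 kJ
Bonds formed (products):
  C–C: 2 × 356 = 712
  C–Cl: 2 × 331 = 662
  C–H: 6 × 403 = 2418
  Σ(formed) = 3792 kJ
ΔH = Σ(broken) − Σ(formed) = 3619 − 3792 = −173 kJ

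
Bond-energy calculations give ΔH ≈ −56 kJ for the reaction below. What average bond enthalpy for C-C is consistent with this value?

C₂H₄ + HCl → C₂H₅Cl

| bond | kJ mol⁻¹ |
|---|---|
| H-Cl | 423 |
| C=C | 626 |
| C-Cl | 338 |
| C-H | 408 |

D(C-C) ≈ 359 kJ/mol

Let D be the C-C bond energy.
Σ(broken) = 4×408 + 1×626 + 1×423 = 2681
Σ(formed) = 1×D + 1×338 + 5×408 = 2378 + D
ΔH = Σ(broken) − Σ(formed) = (2681) − (2378 + D) = +303 − D
Setting this equal to −56 kJ gives D = 359 kJ/mol.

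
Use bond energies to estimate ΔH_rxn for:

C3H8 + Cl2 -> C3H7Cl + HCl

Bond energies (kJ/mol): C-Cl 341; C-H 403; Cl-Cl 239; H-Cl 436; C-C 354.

ΔH ≈ −135 kJ

Bonds broken (reactants):
  C-C: 2 × 354 = 708
  C-H: 8 × 403 = 3224
  Cl-Cl: 1 × 239 = 239
  Σ(broken) = 4171 kJ
Bonds formed (products):
  C-C: 2 × 354 = 708
  C-Cl: 1 × 341 = 341
  C-H: 7 × 403 = 2821
  H-Cl: 1 × 436 = 436
  Σ(formed) = 4306 kJ
ΔH = Σ(broken) − Σ(formed) = 4171 − 4306 = −135 kJ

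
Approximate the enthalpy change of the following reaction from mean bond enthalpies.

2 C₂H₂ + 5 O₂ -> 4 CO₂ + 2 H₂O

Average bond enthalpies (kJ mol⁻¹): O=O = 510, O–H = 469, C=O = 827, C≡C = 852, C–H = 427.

Bonds broken (reactants):
  C≡C: 2 × 852 = 1704
  C–H: 4 × 427 = 1708
  O=O: 5 × 510 = 2550
  Σ(broken) = 5962 kJ
Bonds formed (products):
  C=O: 8 × 827 = 6616
  O–H: 4 × 469 = 1876
  Σ(formed) = 8492 kJ
ΔH = Σ(broken) − Σ(formed) = 5962 − 8492 = −2530 kJ

ΔH ≈ −2530 kJ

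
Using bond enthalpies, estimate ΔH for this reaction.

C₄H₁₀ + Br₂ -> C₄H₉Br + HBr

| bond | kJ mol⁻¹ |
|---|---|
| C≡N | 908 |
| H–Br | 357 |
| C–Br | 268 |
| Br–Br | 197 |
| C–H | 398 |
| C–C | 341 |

Bonds broken (reactants):
  Br–Br: 1 × 197 = 197
  C–C: 3 × 341 = 1023
  C–H: 10 × 398 = 3980
  Σ(broken) = 5200 kJ
Bonds formed (products):
  C–Br: 1 × 268 = 268
  C–C: 3 × 341 = 1023
  C–H: 9 × 398 = 3582
  H–Br: 1 × 357 = 357
  Σ(formed) = 5230 kJ
ΔH = Σ(broken) − Σ(formed) = 5200 − 5230 = −30 kJ

ΔH ≈ −30 kJ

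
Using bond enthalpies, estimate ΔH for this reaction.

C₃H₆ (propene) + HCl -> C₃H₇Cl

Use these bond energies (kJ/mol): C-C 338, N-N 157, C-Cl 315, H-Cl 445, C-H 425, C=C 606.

ΔH ≈ −27 kJ

Bonds broken (reactants):
  C-C: 1 × 338 = 338
  C-H: 6 × 425 = 2550
  C=C: 1 × 606 = 606
  H-Cl: 1 × 445 = 445
  Σ(broken) = 3939 kJ
Bonds formed (products):
  C-C: 2 × 338 = 676
  C-Cl: 1 × 315 = 315
  C-H: 7 × 425 = 2975
  Σ(formed) = 3966 kJ
ΔH = Σ(broken) − Σ(formed) = 3939 − 3966 = −27 kJ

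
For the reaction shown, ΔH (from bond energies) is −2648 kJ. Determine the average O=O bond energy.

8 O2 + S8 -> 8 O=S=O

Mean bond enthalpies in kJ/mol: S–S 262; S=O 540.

D(O=O) ≈ 487 kJ/mol

Let D be the O=O bond energy.
Σ(broken) = 8×D + 8×262 = 2096 + 8D
Σ(formed) = 16×540 = 8640
ΔH = Σ(broken) − Σ(formed) = (2096 + 8D) − (8640) = −6544 + 8D
Setting this equal to −2648 kJ gives 8D = 3896, so D = 487 kJ/mol.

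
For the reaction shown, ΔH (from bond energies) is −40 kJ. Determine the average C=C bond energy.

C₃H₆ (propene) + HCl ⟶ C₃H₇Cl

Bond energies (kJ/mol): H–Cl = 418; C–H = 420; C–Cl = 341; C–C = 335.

D(C=C) ≈ 638 kJ/mol

Let D be the C=C bond energy.
Σ(broken) = 1×335 + 6×420 + 1×D + 1×418 = 3273 + D
Σ(formed) = 2×335 + 1×341 + 7×420 = 3951
ΔH = Σ(broken) − Σ(formed) = (3273 + D) − (3951) = −678 + D
Setting this equal to −40 kJ gives D = 638 kJ/mol.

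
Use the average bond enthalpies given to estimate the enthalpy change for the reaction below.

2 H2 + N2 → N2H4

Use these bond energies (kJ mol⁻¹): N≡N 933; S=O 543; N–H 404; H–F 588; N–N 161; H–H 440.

ΔH ≈ +36 kJ

Bonds broken (reactants):
  H–H: 2 × 440 = 880
  N≡N: 1 × 933 = 933
  Σ(broken) = 1813 kJ
Bonds formed (products):
  N–H: 4 × 404 = 1616
  N–N: 1 × 161 = 161
  Σ(formed) = 1777 kJ
ΔH = Σ(broken) − Σ(formed) = 1813 − 1777 = +36 kJ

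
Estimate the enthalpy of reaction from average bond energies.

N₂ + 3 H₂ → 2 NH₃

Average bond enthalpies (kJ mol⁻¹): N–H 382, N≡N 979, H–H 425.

ΔH ≈ −38 kJ

Bonds broken (reactants):
  H–H: 3 × 425 = 1275
  N≡N: 1 × 979 = 979
  Σ(broken) = 2254 kJ
Bonds formed (products):
  N–H: 6 × 382 = 2292
  Σ(formed) = 2292 kJ
ΔH = Σ(broken) − Σ(formed) = 2254 − 2292 = −38 kJ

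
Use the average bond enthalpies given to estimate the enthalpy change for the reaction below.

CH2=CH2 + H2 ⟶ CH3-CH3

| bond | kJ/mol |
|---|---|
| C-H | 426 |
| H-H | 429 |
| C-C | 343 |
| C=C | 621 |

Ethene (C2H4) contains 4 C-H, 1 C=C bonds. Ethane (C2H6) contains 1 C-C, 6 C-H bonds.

ΔH ≈ −145 kJ

Bonds broken (reactants):
  C-H: 4 × 426 = 1704
  C=C: 1 × 621 = 621
  H-H: 1 × 429 = 429
  Σ(broken) = 2754 kJ
Bonds formed (products):
  C-C: 1 × 343 = 343
  C-H: 6 × 426 = 2556
  Σ(formed) = 2899 kJ
ΔH = Σ(broken) − Σ(formed) = 2754 − 2899 = −145 kJ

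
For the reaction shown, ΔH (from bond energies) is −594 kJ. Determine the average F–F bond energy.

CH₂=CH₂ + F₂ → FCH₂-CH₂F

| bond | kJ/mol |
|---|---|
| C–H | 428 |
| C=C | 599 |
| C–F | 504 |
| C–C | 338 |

Let D be the F–F bond energy.
Σ(broken) = 4×428 + 1×599 + 1×D = 2311 + D
Σ(formed) = 1×338 + 2×504 + 4×428 = 3058
ΔH = Σ(broken) − Σ(formed) = (2311 + D) − (3058) = −747 + D
Setting this equal to −594 kJ gives D = 153 kJ/mol.

D(F–F) ≈ 153 kJ/mol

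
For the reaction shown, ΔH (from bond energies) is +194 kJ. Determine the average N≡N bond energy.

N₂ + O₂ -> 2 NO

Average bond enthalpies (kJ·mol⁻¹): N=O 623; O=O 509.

D(N≡N) ≈ 931 kJ/mol

Let D be the N≡N bond energy.
Σ(broken) = 1×D + 1×509 = 509 + D
Σ(formed) = 2×623 = 1246
ΔH = Σ(broken) − Σ(formed) = (509 + D) − (1246) = −737 + D
Setting this equal to +194 kJ gives D = 931 kJ/mol.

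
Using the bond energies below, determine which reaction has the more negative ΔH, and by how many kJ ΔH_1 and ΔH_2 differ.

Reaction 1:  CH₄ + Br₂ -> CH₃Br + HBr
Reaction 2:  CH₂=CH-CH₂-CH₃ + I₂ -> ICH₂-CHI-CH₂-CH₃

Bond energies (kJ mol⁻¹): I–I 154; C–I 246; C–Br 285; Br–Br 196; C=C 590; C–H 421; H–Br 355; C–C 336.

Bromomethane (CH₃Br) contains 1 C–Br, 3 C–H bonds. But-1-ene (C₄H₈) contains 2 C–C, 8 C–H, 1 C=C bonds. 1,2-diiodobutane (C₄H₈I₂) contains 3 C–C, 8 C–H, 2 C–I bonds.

Reaction 1:
  Bonds broken (reactants):
    Br–Br: 1 × 196 = 196
    C–H: 4 × 421 = 1684
    Σ(broken) = 1880 kJ
  Bonds formed (products):
    C–Br: 1 × 285 = 285
    C–H: 3 × 421 = 1263
    H–Br: 1 × 355 = 355
    Σ(formed) = 1903 kJ
  ΔH_1 = 1880 − 1903 = −23 kJ
Reaction 2:
  Bonds broken (reactants):
    C–C: 2 × 336 = 672
    C–H: 8 × 421 = 3368
    C=C: 1 × 590 = 590
    I–I: 1 × 154 = 154
    Σ(broken) = 4784 kJ
  Bonds formed (products):
    C–C: 3 × 336 = 1008
    C–H: 8 × 421 = 3368
    C–I: 2 × 246 = 492
    Σ(formed) = 4868 kJ
  ΔH_2 = 4784 − 4868 = −84 kJ
ΔH_1 − ΔH_2 = +61 kJ, so reaction 2 has the more negative ΔH; |ΔH_1 − ΔH_2| = 61 kJ.

Reaction 2, by 61 kJ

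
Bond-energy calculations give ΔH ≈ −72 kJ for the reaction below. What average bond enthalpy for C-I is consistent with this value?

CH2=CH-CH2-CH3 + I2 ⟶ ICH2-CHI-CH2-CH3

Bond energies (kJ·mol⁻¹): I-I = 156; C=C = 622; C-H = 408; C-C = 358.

Let D be the C-I bond energy.
Σ(broken) = 2×358 + 8×408 + 1×622 + 1×156 = 4758
Σ(formed) = 3×358 + 8×408 + 2×D = 4338 + 2D
ΔH = Σ(broken) − Σ(formed) = (4758) − (4338 + 2D) = +420 − 2D
Setting this equal to −72 kJ gives 2D = 492, so D = 246 kJ/mol.

D(C-I) ≈ 246 kJ/mol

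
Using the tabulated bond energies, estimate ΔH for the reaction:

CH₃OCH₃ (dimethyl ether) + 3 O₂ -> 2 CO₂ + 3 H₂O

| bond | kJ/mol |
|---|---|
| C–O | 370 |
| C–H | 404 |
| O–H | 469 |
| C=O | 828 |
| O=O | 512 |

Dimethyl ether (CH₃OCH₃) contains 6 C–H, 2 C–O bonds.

ΔH ≈ −1426 kJ

Bonds broken (reactants):
  C–H: 6 × 404 = 2424
  C–O: 2 × 370 = 740
  O=O: 3 × 512 = 1536
  Σ(broken) = 4700 kJ
Bonds formed (products):
  C=O: 4 × 828 = 3312
  O–H: 6 × 469 = 2814
  Σ(formed) = 6126 kJ
ΔH = Σ(broken) − Σ(formed) = 4700 − 6126 = −1426 kJ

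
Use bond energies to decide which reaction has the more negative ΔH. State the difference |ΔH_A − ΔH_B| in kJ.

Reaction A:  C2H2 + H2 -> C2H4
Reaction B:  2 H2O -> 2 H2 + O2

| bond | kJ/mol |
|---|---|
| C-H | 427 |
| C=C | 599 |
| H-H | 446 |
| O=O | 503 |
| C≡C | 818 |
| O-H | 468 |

Reaction A:
  Bonds broken (reactants):
    C≡C: 1 × 818 = 818
    C-H: 2 × 427 = 854
    H-H: 1 × 446 = 446
    Σ(broken) = 2118 kJ
  Bonds formed (products):
    C-H: 4 × 427 = 1708
    C=C: 1 × 599 = 599
    Σ(formed) = 2307 kJ
  ΔH_A = 2118 − 2307 = −189 kJ
Reaction B:
  Bonds broken (reactants):
    O-H: 4 × 468 = 1872
    Σ(broken) = 1872 kJ
  Bonds formed (products):
    H-H: 2 × 446 = 892
    O=O: 1 × 503 = 503
    Σ(formed) = 1395 kJ
  ΔH_B = 1872 − 1395 = +477 kJ
ΔH_A − ΔH_B = −666 kJ, so reaction A has the more negative ΔH; |ΔH_A − ΔH_B| = 666 kJ.

Reaction A, by 666 kJ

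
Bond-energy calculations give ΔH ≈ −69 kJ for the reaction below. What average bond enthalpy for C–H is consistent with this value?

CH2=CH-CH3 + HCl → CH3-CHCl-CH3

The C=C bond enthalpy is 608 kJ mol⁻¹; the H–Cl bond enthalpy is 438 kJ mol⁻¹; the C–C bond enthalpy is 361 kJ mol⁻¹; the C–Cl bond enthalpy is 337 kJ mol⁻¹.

Let D be the C–H bond energy.
Σ(broken) = 1×361 + 6×D + 1×608 + 1×438 = 1407 + 6D
Σ(formed) = 2×361 + 1×337 + 7×D = 1059 + 7D
ΔH = Σ(broken) − Σ(formed) = (1407 + 6D) − (1059 + 7D) = +348 − D
Setting this equal to −69 kJ gives D = 417 kJ/mol.

D(C–H) ≈ 417 kJ/mol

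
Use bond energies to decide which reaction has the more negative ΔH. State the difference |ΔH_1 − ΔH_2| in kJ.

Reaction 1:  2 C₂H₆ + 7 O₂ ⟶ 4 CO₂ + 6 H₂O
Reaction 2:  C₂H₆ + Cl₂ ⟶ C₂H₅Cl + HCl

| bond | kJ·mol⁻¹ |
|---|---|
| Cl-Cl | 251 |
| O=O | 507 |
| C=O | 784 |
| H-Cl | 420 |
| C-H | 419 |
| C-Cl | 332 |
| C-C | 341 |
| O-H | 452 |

Reaction 1, by 2355 kJ

Reaction 1:
  Bonds broken (reactants):
    C-C: 2 × 341 = 682
    C-H: 12 × 419 = 5028
    O=O: 7 × 507 = 3549
    Σ(broken) = 9259 kJ
  Bonds formed (products):
    C=O: 8 × 784 = 6272
    O-H: 12 × 452 = 5424
    Σ(formed) = 11696 kJ
  ΔH_1 = 9259 − 11696 = −2437 kJ
Reaction 2:
  Bonds broken (reactants):
    C-C: 1 × 341 = 341
    C-H: 6 × 419 = 2514
    Cl-Cl: 1 × 251 = 251
    Σ(broken) = 3106 kJ
  Bonds formed (products):
    C-C: 1 × 341 = 341
    C-Cl: 1 × 332 = 332
    C-H: 5 × 419 = 2095
    H-Cl: 1 × 420 = 420
    Σ(formed) = 3188 kJ
  ΔH_2 = 3106 − 3188 = −82 kJ
ΔH_1 − ΔH_2 = −2355 kJ, so reaction 1 has the more negative ΔH; |ΔH_1 − ΔH_2| = 2355 kJ.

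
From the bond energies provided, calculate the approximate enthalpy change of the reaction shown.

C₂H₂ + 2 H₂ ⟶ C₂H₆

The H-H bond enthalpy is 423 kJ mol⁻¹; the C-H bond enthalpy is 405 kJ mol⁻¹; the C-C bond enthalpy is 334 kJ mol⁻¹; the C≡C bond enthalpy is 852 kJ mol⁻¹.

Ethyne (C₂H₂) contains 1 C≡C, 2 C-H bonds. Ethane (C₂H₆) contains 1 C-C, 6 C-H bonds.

Bonds broken (reactants):
  C≡C: 1 × 852 = 852
  C-H: 2 × 405 = 810
  H-H: 2 × 423 = 846
  Σ(broken) = 2508 kJ
Bonds formed (products):
  C-C: 1 × 334 = 334
  C-H: 6 × 405 = 2430
  Σ(formed) = 2764 kJ
ΔH = Σ(broken) − Σ(formed) = 2508 − 2764 = −256 kJ

ΔH ≈ −256 kJ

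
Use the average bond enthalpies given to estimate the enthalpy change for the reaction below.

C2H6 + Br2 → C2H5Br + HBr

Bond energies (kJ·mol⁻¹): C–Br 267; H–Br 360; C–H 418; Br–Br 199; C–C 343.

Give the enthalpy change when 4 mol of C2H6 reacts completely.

ΔH = −40 kJ

Bonds broken (reactants):
  Br–Br: 1 × 199 = 199
  C–C: 1 × 343 = 343
  C–H: 6 × 418 = 2508
  Σ(broken) = 3050 kJ
Bonds formed (products):
  C–Br: 1 × 267 = 267
  C–C: 1 × 343 = 343
  C–H: 5 × 418 = 2090
  H–Br: 1 × 360 = 360
  Σ(formed) = 3060 kJ
ΔH = Σ(broken) − Σ(formed) = 3050 − 3060 = −10 kJ
For 4× the reaction as written: 4 × (−10) = −40 kJ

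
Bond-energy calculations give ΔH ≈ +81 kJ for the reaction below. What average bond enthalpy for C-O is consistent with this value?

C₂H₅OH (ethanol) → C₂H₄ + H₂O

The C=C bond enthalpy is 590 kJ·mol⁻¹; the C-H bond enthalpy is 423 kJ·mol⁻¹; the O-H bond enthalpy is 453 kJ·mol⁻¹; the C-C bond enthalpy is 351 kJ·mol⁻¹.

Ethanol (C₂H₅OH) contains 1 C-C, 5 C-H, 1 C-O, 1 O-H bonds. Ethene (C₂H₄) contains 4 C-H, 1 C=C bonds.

Let D be the C-O bond energy.
Σ(broken) = 1×351 + 5×423 + 1×D + 1×453 = 2919 + D
Σ(formed) = 4×423 + 1×590 + 2×453 = 3188
ΔH = Σ(broken) − Σ(formed) = (2919 + D) − (3188) = −269 + D
Setting this equal to +81 kJ gives D = 350 kJ/mol.

D(C-O) ≈ 350 kJ/mol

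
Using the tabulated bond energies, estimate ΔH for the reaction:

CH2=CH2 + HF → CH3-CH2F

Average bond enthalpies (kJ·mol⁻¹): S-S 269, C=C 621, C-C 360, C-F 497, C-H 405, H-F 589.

Bonds broken (reactants):
  C-H: 4 × 405 = 1620
  C=C: 1 × 621 = 621
  H-F: 1 × 589 = 589
  Σ(broken) = 2830 kJ
Bonds formed (products):
  C-C: 1 × 360 = 360
  C-F: 1 × 497 = 497
  C-H: 5 × 405 = 2025
  Σ(formed) = 2882 kJ
ΔH = Σ(broken) − Σ(formed) = 2830 − 2882 = −52 kJ

ΔH ≈ −52 kJ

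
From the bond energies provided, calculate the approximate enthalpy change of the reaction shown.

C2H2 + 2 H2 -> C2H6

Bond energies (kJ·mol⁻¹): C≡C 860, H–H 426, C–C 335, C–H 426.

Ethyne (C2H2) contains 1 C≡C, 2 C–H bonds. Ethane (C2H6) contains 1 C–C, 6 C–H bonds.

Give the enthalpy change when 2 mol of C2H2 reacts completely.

ΔH = −654 kJ

Bonds broken (reactants):
  C≡C: 1 × 860 = 860
  C–H: 2 × 426 = 852
  H–H: 2 × 426 = 852
  Σ(broken) = 2564 kJ
Bonds formed (products):
  C–C: 1 × 335 = 335
  C–H: 6 × 426 = 2556
  Σ(formed) = 2891 kJ
ΔH = Σ(broken) − Σ(formed) = 2564 − 2891 = −327 kJ
For 2× the reaction as written: 2 × (−327) = −654 kJ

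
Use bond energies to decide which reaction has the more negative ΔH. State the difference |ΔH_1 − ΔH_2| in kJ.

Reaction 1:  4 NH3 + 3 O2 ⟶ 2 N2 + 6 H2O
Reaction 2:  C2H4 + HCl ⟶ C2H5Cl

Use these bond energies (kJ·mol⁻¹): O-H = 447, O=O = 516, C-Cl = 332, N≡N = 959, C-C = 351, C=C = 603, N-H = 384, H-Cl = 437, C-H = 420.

Reaction 1, by 1063 kJ

Reaction 1:
  Bonds broken (reactants):
    N-H: 12 × 384 = 4608
    O=O: 3 × 516 = 1548
    Σ(broken) = 6156 kJ
  Bonds formed (products):
    N≡N: 2 × 959 = 1918
    O-H: 12 × 447 = 5364
    Σ(formed) = 7282 kJ
  ΔH_1 = 6156 − 7282 = −1126 kJ
Reaction 2:
  Bonds broken (reactants):
    C-H: 4 × 420 = 1680
    C=C: 1 × 603 = 603
    H-Cl: 1 × 437 = 437
    Σ(broken) = 2720 kJ
  Bonds formed (products):
    C-C: 1 × 351 = 351
    C-Cl: 1 × 332 = 332
    C-H: 5 × 420 = 2100
    Σ(formed) = 2783 kJ
  ΔH_2 = 2720 − 2783 = −63 kJ
ΔH_1 − ΔH_2 = −1063 kJ, so reaction 1 has the more negative ΔH; |ΔH_1 − ΔH_2| = 1063 kJ.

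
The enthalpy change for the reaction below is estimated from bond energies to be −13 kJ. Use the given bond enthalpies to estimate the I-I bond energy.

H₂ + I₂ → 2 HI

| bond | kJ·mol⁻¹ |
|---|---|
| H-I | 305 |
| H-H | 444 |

Let D be the I-I bond energy.
Σ(broken) = 1×444 + 1×D = 444 + D
Σ(formed) = 2×305 = 610
ΔH = Σ(broken) − Σ(formed) = (444 + D) − (610) = −166 + D
Setting this equal to −13 kJ gives D = 153 kJ/mol.

D(I-I) ≈ 153 kJ/mol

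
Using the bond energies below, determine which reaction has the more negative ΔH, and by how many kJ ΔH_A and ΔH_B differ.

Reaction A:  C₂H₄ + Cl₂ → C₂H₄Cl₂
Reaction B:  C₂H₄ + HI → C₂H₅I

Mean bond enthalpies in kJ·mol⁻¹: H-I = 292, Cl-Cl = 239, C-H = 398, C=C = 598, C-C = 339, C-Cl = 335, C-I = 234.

Reaction A:
  Bonds broken (reactants):
    C-H: 4 × 398 = 1592
    C=C: 1 × 598 = 598
    Cl-Cl: 1 × 239 = 239
    Σ(broken) = 2429 kJ
  Bonds formed (products):
    C-C: 1 × 339 = 339
    C-Cl: 2 × 335 = 670
    C-H: 4 × 398 = 1592
    Σ(formed) = 2601 kJ
  ΔH_A = 2429 − 2601 = −172 kJ
Reaction B:
  Bonds broken (reactants):
    C-H: 4 × 398 = 1592
    C=C: 1 × 598 = 598
    H-I: 1 × 292 = 292
    Σ(broken) = 2482 kJ
  Bonds formed (products):
    C-C: 1 × 339 = 339
    C-H: 5 × 398 = 1990
    C-I: 1 × 234 = 234
    Σ(formed) = 2563 kJ
  ΔH_B = 2482 − 2563 = −81 kJ
ΔH_A − ΔH_B = −91 kJ, so reaction A has the more negative ΔH; |ΔH_A − ΔH_B| = 91 kJ.

Reaction A, by 91 kJ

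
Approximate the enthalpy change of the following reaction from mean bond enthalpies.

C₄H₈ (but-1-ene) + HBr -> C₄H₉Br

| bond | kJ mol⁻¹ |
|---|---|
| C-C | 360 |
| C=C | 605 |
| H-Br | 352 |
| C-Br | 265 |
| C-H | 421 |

Bonds broken (reactants):
  C-C: 2 × 360 = 720
  C-H: 8 × 421 = 3368
  C=C: 1 × 605 = 605
  H-Br: 1 × 352 = 352
  Σ(broken) = 5045 kJ
Bonds formed (products):
  C-Br: 1 × 265 = 265
  C-C: 3 × 360 = 1080
  C-H: 9 × 421 = 3789
  Σ(formed) = 5134 kJ
ΔH = Σ(broken) − Σ(formed) = 5045 − 5134 = −89 kJ

ΔH ≈ −89 kJ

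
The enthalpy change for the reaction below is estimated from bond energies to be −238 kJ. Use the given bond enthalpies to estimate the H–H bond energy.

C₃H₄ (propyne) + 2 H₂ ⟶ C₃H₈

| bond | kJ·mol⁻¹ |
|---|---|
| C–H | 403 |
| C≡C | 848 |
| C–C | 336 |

D(H–H) ≈ 431 kJ/mol

Let D be the H–H bond energy.
Σ(broken) = 1×848 + 1×336 + 4×403 + 2×D = 2796 + 2D
Σ(formed) = 2×336 + 8×403 = 3896
ΔH = Σ(broken) − Σ(formed) = (2796 + 2D) − (3896) = −1100 + 2D
Setting this equal to −238 kJ gives 2D = 862, so D = 431 kJ/mol.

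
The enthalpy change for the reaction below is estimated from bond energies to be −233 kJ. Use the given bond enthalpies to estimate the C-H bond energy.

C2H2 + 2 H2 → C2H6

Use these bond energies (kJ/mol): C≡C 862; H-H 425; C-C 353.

Let D be the C-H bond energy.
Σ(broken) = 1×862 + 2×D + 2×425 = 1712 + 2D
Σ(formed) = 1×353 + 6×D = 353 + 6D
ΔH = Σ(broken) − Σ(formed) = (1712 + 2D) − (353 + 6D) = +1359 − 4D
Setting this equal to −233 kJ gives 4D = 1592, so D = 398 kJ/mol.

D(C-H) ≈ 398 kJ/mol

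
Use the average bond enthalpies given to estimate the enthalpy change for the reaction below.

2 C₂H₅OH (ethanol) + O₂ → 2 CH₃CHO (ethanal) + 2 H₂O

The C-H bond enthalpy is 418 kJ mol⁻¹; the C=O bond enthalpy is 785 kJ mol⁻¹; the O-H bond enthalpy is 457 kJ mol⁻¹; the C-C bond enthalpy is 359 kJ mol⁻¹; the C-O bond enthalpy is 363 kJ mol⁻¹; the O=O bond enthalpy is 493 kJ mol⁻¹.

Bonds broken (reactants):
  C-C: 2 × 359 = 718
  C-H: 10 × 418 = 4180
  C-O: 2 × 363 = 726
  O-H: 2 × 457 = 914
  O=O: 1 × 493 = 493
  Σ(broken) = 7031 kJ
Bonds formed (products):
  C-C: 2 × 359 = 718
  C-H: 8 × 418 = 3344
  C=O: 2 × 785 = 1570
  O-H: 4 × 457 = 1828
  Σ(formed) = 7460 kJ
ΔH = Σ(broken) − Σ(formed) = 7031 − 7460 = −429 kJ

ΔH ≈ −429 kJ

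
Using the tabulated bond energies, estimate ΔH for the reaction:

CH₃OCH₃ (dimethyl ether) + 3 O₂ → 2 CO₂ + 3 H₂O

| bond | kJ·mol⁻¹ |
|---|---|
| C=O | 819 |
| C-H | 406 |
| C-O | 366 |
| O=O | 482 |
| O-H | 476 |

Bonds broken (reactants):
  C-H: 6 × 406 = 2436
  C-O: 2 × 366 = 732
  O=O: 3 × 482 = 1446
  Σ(broken) = 4614 kJ
Bonds formed (products):
  C=O: 4 × 819 = 3276
  O-H: 6 × 476 = 2856
  Σ(formed) = 6132 kJ
ΔH = Σ(broken) − Σ(formed) = 4614 − 6132 = −1518 kJ

ΔH ≈ −1518 kJ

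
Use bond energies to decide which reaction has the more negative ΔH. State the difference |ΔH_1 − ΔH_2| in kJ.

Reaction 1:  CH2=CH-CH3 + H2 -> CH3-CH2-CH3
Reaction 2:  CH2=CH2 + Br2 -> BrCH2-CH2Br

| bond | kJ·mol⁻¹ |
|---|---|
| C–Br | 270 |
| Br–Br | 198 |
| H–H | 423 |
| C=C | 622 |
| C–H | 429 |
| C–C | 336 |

Reaction 1, by 93 kJ

Reaction 1:
  Bonds broken (reactants):
    C–C: 1 × 336 = 336
    C–H: 6 × 429 = 2574
    C=C: 1 × 622 = 622
    H–H: 1 × 423 = 423
    Σ(broken) = 3955 kJ
  Bonds formed (products):
    C–C: 2 × 336 = 672
    C–H: 8 × 429 = 3432
    Σ(formed) = 4104 kJ
  ΔH_1 = 3955 − 4104 = −149 kJ
Reaction 2:
  Bonds broken (reactants):
    Br–Br: 1 × 198 = 198
    C–H: 4 × 429 = 1716
    C=C: 1 × 622 = 622
    Σ(broken) = 2536 kJ
  Bonds formed (products):
    C–Br: 2 × 270 = 540
    C–C: 1 × 336 = 336
    C–H: 4 × 429 = 1716
    Σ(formed) = 2592 kJ
  ΔH_2 = 2536 − 2592 = −56 kJ
ΔH_1 − ΔH_2 = −93 kJ, so reaction 1 has the more negative ΔH; |ΔH_1 − ΔH_2| = 93 kJ.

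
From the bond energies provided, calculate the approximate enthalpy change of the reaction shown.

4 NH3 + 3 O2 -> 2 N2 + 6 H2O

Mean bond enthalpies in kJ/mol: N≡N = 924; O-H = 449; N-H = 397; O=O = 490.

ΔH ≈ −1002 kJ

Bonds broken (reactants):
  N-H: 12 × 397 = 4764
  O=O: 3 × 490 = 1470
  Σ(broken) = 6234 kJ
Bonds formed (products):
  N≡N: 2 × 924 = 1848
  O-H: 12 × 449 = 5388
  Σ(formed) = 7236 kJ
ΔH = Σ(broken) − Σ(formed) = 6234 − 7236 = −1002 kJ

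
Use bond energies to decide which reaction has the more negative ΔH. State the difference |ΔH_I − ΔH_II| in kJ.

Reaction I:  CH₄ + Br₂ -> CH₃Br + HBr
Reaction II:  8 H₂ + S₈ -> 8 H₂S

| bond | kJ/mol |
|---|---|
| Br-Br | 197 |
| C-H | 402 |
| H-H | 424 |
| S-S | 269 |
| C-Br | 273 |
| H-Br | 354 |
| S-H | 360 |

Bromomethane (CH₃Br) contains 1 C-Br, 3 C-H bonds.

Reaction I:
  Bonds broken (reactants):
    Br-Br: 1 × 197 = 197
    C-H: 4 × 402 = 1608
    Σ(broken) = 1805 kJ
  Bonds formed (products):
    C-Br: 1 × 273 = 273
    C-H: 3 × 402 = 1206
    H-Br: 1 × 354 = 354
    Σ(formed) = 1833 kJ
  ΔH_I = 1805 − 1833 = −28 kJ
Reaction II:
  Bonds broken (reactants):
    H-H: 8 × 424 = 3392
    S-S: 8 × 269 = 2152
    Σ(broken) = 5544 kJ
  Bonds formed (products):
    S-H: 16 × 360 = 5760
    Σ(formed) = 5760 kJ
  ΔH_II = 5544 − 5760 = −216 kJ
ΔH_I − ΔH_II = +188 kJ, so reaction II has the more negative ΔH; |ΔH_I − ΔH_II| = 188 kJ.

Reaction II, by 188 kJ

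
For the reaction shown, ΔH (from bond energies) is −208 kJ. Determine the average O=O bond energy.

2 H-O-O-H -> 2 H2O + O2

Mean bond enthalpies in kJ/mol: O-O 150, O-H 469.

Let D be the O=O bond energy.
Σ(broken) = 4×469 + 2×150 = 2176
Σ(formed) = 4×469 + 1×D = 1876 + D
ΔH = Σ(broken) − Σ(formed) = (2176) − (1876 + D) = +300 − D
Setting this equal to −208 kJ gives D = 508 kJ/mol.

D(O=O) ≈ 508 kJ/mol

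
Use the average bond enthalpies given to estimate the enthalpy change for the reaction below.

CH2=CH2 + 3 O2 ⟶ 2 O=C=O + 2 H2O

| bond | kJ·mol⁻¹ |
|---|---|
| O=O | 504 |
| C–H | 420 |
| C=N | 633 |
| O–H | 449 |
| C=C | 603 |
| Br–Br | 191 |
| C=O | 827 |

Bonds broken (reactants):
  C–H: 4 × 420 = 1680
  C=C: 1 × 603 = 603
  O=O: 3 × 504 = 1512
  Σ(broken) = 3795 kJ
Bonds formed (products):
  C=O: 4 × 827 = 3308
  O–H: 4 × 449 = 1796
  Σ(formed) = 5104 kJ
ΔH = Σ(broken) − Σ(formed) = 3795 − 5104 = −1309 kJ

ΔH ≈ −1309 kJ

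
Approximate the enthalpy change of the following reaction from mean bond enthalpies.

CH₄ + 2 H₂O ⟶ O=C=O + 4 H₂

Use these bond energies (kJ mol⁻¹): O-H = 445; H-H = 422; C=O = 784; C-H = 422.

ΔH ≈ +212 kJ

Bonds broken (reactants):
  C-H: 4 × 422 = 1688
  O-H: 4 × 445 = 1780
  Σ(broken) = 3468 kJ
Bonds formed (products):
  C=O: 2 × 784 = 1568
  H-H: 4 × 422 = 1688
  Σ(formed) = 3256 kJ
ΔH = Σ(broken) − Σ(formed) = 3468 − 3256 = +212 kJ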